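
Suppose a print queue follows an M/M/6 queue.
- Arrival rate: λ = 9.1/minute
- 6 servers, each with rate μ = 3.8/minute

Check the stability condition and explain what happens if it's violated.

Stability requires ρ = λ/(cμ) < 1
ρ = 9.1/(6 × 3.8) = 9.1/22.80 = 0.3991
Since 0.3991 < 1, the system is STABLE.
The servers are busy 39.91% of the time.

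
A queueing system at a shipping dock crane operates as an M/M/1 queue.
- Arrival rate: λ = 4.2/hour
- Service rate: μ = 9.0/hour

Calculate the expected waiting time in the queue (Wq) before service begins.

First, compute utilization: ρ = λ/μ = 4.2/9.0 = 0.4667
For M/M/1: Wq = λ/(μ(μ-λ))
Wq = 4.2/(9.0 × (9.0-4.2))
Wq = 4.2/(9.0 × 4.80)
Wq = 0.09722 hours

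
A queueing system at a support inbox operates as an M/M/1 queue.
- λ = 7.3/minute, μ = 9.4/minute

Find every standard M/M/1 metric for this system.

Step 1: ρ = λ/μ = 7.3/9.4 = 0.7766
Step 2: L = λ/(μ-λ) = 7.3/2.10 = 3.4762
Step 3: Lq = λ²/(μ(μ-λ)) = 53.29/(9.4×2.10) = 2.6996
Step 4: W = 1/(μ-λ) = 1/2.10 = 0.47619
Step 5: Wq = λ/(μ(μ-λ)) = 7.3/(9.4×2.10) = 0.3698
Step 6: P(0) = 1-ρ = 0.2234
Verify: L = λW = 7.3×0.47619 = 3.4762 ✔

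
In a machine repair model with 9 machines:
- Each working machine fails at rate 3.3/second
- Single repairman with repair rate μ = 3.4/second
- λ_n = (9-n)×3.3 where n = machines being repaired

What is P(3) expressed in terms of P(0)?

P(3)/P(0) = ∏_{i=0}^{3-1} λ_i/μ_{i+1}
= (9-0)×3.3/3.4 × (9-1)×3.3/3.4 × (9-2)×3.3/3.4
= 460.8245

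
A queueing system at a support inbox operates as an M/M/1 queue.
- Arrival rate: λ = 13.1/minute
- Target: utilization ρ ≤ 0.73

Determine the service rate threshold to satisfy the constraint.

ρ = λ/μ, so μ = λ/ρ
μ ≥ 13.1/0.73 = 17.9452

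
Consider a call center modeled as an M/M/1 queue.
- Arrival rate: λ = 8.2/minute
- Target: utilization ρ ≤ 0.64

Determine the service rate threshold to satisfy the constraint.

ρ = λ/μ, so μ = λ/ρ
μ ≥ 8.2/0.64 = 12.8125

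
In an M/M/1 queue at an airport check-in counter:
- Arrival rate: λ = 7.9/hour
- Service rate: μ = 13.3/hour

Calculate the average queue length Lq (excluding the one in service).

ρ = λ/μ = 7.9/13.3 = 0.5940
For M/M/1: Lq = λ²/(μ(μ-λ))
Lq = 62.41/(13.3 × 5.40)
Lq = 0.8690 passengers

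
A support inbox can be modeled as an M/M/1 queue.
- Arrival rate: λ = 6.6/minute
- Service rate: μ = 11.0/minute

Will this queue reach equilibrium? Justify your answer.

Stability requires ρ = λ/(cμ) < 1
ρ = 6.6/(1 × 11.0) = 6.6/11.00 = 0.6000
Since 0.6000 < 1, the system is STABLE.
The server is busy 60.00% of the time.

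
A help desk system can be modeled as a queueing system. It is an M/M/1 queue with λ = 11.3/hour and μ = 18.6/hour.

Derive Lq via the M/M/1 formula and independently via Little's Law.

Method 1 (direct): Lq = λ²/(μ(μ-λ)) = 127.69/(18.6 × 7.30) = 0.9404

Method 2 (Little's Law):
W = 1/(μ-λ) = 1/7.30 = 0.136986
Wq = W - 1/μ = 0.136986 - 0.0537634 = 0.08322
Lq = λWq = 11.3 × 0.08322 = 0.9404 ✔ (matches Method 1)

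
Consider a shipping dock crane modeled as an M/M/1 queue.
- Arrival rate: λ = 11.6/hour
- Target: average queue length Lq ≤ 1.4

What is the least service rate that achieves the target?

For M/M/1: Lq = λ²/(μ(μ-λ))
Need Lq ≤ 1.4, i.e. μ(μ-λ) ≥ λ²/1.4
μ² - 11.6μ - 134.56/1.4 ≥ 0  →  μ² - 11.6μ - 96.114286 ≥ 0
Quadratic formula (positive root): μ = [λ + √(λ² + 4×96.114286)]/2
Discriminant: 134.56 + 4×96.114286 = 519.0171, √519.0171 = 22.7819
μ ≥ (11.6 + 22.7819)/2 = 17.1910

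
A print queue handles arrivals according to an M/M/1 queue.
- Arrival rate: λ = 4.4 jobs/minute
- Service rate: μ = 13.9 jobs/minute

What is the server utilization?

Server utilization: ρ = λ/μ
ρ = 4.4/13.9 = 0.3165
The server is busy 31.65% of the time.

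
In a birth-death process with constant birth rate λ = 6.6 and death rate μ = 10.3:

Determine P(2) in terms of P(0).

For constant rates: P(n)/P(0) = (λ/μ)^n
P(2)/P(0) = (6.6/10.3)^2 = 0.6408^2 = 0.4106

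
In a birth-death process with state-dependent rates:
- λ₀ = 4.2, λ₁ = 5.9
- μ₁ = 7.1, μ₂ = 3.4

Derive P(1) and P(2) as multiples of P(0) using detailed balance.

Balance equations:
State 0: λ₀P₀ = μ₁P₁ → P₁ = (λ₀/μ₁)P₀ = (4.2/7.1)P₀ = 0.5915P₀
State 1: P₂ = (λ₀λ₁)/(μ₁μ₂)P₀ = (4.2×5.9)/(7.1×3.4)P₀ = 1.0265P₀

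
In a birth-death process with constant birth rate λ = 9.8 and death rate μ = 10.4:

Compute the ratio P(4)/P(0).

For constant rates: P(n)/P(0) = (λ/μ)^n
P(4)/P(0) = (9.8/10.4)^4 = 0.9423^4 = 0.7884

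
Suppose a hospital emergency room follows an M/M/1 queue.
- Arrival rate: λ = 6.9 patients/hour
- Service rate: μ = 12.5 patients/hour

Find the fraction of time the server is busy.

Server utilization: ρ = λ/μ
ρ = 6.9/12.5 = 0.5520
The server is busy 55.20% of the time.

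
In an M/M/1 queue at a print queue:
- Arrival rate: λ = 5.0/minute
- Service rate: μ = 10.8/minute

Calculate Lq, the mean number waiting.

ρ = λ/μ = 5.0/10.8 = 0.4630
For M/M/1: Lq = λ²/(μ(μ-λ))
Lq = 25.00/(10.8 × 5.80)
Lq = 0.3991 jobs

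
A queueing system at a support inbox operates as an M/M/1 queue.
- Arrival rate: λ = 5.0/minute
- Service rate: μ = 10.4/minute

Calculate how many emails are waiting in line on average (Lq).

ρ = λ/μ = 5.0/10.4 = 0.4808
For M/M/1: Lq = λ²/(μ(μ-λ))
Lq = 25.00/(10.4 × 5.40)
Lq = 0.4452 emails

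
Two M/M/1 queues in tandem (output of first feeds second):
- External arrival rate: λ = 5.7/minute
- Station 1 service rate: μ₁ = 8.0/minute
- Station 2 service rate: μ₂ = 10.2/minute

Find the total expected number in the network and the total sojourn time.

By Jackson's theorem, each station behaves as independent M/M/1.
Station 1: ρ₁ = 5.7/8.0 = 0.7125, L₁ = ρ₁/(1-ρ₁) = λ/(μ₁-λ) = 5.7/2.30 = 2.47826
Station 2: ρ₂ = 5.7/10.2 = 0.5588, L₂ = ρ₂/(1-ρ₂) = λ/(μ₂-λ) = 5.7/4.50 = 1.26667
Total: L = L₁ + L₂ = 2.47826 + 1.26667 = 3.7449
W = L/λ = 3.7449/5.7 = 0.6570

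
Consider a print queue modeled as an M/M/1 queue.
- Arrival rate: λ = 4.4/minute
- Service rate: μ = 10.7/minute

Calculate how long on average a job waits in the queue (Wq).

First, compute utilization: ρ = λ/μ = 4.4/10.7 = 0.4112
For M/M/1: Wq = λ/(μ(μ-λ))
Wq = 4.4/(10.7 × (10.7-4.4))
Wq = 4.4/(10.7 × 6.30)
Wq = 0.06527 minutes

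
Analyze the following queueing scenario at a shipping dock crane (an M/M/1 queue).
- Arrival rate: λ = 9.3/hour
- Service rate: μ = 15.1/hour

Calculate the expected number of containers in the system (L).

ρ = λ/μ = 9.3/15.1 = 0.6159
For M/M/1: L = λ/(μ-λ)
L = 9.3/(15.1-9.3) = 9.3/5.80
L = 1.6034 containers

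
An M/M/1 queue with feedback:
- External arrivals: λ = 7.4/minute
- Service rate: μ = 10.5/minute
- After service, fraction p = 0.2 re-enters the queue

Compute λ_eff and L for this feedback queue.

Effective arrival rate: λ_eff = λ/(1-p) = 7.4/(1-0.2) = 7.4/0.80 = 9.2500
ρ = λ_eff/μ = 9.2500/10.5 = 0.880952
L = ρ/(1-ρ) = 0.880952/(1-0.880952) = 7.4000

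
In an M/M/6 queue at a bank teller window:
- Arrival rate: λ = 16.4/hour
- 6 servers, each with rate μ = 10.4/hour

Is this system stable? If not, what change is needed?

Stability requires ρ = λ/(cμ) < 1
ρ = 16.4/(6 × 10.4) = 16.4/62.40 = 0.2628
Since 0.2628 < 1, the system is STABLE.
The servers are busy 26.28% of the time.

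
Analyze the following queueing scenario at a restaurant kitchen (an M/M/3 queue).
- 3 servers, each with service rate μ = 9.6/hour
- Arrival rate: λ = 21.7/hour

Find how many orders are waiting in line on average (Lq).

Traffic intensity: ρ = λ/(cμ) = 21.7/(3×9.6) = 0.7535
Since ρ = 0.7535 < 1, system is stable.
Offered load a = λ/μ = cρ = 21.7/9.6 = 2.2604
P₀ = [ Σₙ₌₀^2 aⁿ/n! + a^3/(3!(1-ρ)) ]⁻¹
Σ = a^0/0! + a^1/1! + a^2/2! = 1.00000 + 2.26042 + 2.55474 = 5.8152
a^3/(3!(1-ρ)) = 11.5496/(6 × 0.246528) = 7.8082
P₀ = 1/(5.8152 + 7.8082) = 0.07340
Lq = P₀·a^3·ρ / (3!(1-ρ)²) = 0.073404 × 11.5496 × 0.75347 / (6 × 0.060776) = 1.7517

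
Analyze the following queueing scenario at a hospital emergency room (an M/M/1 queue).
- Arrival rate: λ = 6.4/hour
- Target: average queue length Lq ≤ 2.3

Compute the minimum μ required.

For M/M/1: Lq = λ²/(μ(μ-λ))
Need Lq ≤ 2.3, i.e. μ(μ-λ) ≥ λ²/2.3
μ² - 6.4μ - 40.96/2.3 ≥ 0  →  μ² - 6.4μ - 17.8087 ≥ 0
Quadratic formula (positive root): μ = [λ + √(λ² + 4×17.8087)]/2
Discriminant: 40.96 + 4×17.8087 = 112.1948, √112.1948 = 10.5922
μ ≥ (6.4 + 10.5922)/2 = 8.4961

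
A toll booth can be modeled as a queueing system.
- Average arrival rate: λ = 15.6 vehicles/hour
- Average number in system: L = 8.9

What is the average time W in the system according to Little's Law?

Little's Law: L = λW, so W = L/λ
W = 8.9/15.6 = 0.5705 hours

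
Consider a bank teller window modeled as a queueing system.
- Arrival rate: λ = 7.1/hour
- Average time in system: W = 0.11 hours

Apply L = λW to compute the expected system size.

Little's Law: L = λW
L = 7.1 × 0.11 = 0.7810 transactions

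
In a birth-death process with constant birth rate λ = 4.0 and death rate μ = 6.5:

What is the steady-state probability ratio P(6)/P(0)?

For constant rates: P(n)/P(0) = (λ/μ)^n
P(6)/P(0) = (4.0/6.5)^6 = 0.61538^6 = 0.05431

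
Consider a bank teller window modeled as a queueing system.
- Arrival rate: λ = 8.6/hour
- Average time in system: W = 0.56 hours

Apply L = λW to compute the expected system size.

Little's Law: L = λW
L = 8.6 × 0.56 = 4.8160 transactions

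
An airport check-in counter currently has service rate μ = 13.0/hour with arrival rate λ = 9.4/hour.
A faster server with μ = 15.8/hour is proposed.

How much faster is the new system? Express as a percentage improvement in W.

System 1: ρ₁ = 9.4/13.0 = 0.7231, W₁ = 1/(13.0-9.4) = 0.27778
System 2: ρ₂ = 9.4/15.8 = 0.5949, W₂ = 1/(15.8-9.4) = 0.15625
Improvement: (W₁-W₂)/W₁ = (0.27778-0.15625)/0.27778 = 43.75%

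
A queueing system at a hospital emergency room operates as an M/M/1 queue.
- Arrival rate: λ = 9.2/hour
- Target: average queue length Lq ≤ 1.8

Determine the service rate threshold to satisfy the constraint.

For M/M/1: Lq = λ²/(μ(μ-λ))
Need Lq ≤ 1.8, i.e. μ(μ-λ) ≥ λ²/1.8
μ² - 9.2μ - 84.64/1.8 ≥ 0  →  μ² - 9.2μ - 47.02222 ≥ 0
Quadratic formula (positive root): μ = [λ + √(λ² + 4×47.02222)]/2
Discriminant: 84.64 + 4×47.02222 = 272.7289, √272.7289 = 16.5145
μ ≥ (9.2 + 16.5145)/2 = 12.8573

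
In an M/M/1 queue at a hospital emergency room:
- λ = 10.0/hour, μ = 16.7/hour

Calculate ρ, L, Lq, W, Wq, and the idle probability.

Step 1: ρ = λ/μ = 10.0/16.7 = 0.5988
Step 2: L = λ/(μ-λ) = 10.0/6.70 = 1.4925
Step 3: Lq = λ²/(μ(μ-λ)) = 100.00/(16.7×6.70) = 0.8937
Step 4: W = 1/(μ-λ) = 1/6.70 = 0.14925
Step 5: Wq = λ/(μ(μ-λ)) = 10.0/(16.7×6.70) = 0.08937
Step 6: P(0) = 1-ρ = 0.4012
Verify: L = λW = 10.0×0.14925 = 1.4925 ✔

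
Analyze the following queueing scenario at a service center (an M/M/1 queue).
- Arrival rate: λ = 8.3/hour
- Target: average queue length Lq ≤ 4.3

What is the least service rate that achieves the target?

For M/M/1: Lq = λ²/(μ(μ-λ))
Need Lq ≤ 4.3, i.e. μ(μ-λ) ≥ λ²/4.3
μ² - 8.3μ - 68.89/4.3 ≥ 0  →  μ² - 8.3μ - 16.02093 ≥ 0
Quadratic formula (positive root): μ = [λ + √(λ² + 4×16.02093)]/2
Discriminant: 68.89 + 4×16.02093 = 132.9737, √132.9737 = 11.5314
μ ≥ (8.3 + 11.5314)/2 = 9.9157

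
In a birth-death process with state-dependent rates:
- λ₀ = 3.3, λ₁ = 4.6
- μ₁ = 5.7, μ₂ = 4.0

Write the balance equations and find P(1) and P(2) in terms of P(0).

Balance equations:
State 0: λ₀P₀ = μ₁P₁ → P₁ = (λ₀/μ₁)P₀ = (3.3/5.7)P₀ = 0.5789P₀
State 1: P₂ = (λ₀λ₁)/(μ₁μ₂)P₀ = (3.3×4.6)/(5.7×4.0)P₀ = 0.6658P₀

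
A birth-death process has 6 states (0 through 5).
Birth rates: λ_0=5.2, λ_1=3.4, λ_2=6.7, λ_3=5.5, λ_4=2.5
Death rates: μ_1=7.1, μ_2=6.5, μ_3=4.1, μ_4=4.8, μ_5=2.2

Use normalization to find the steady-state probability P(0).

Ratios P(n)/P(0) = (λ₀···λₙ₋₁)/(μ₁···μₙ):
P(1)/P(0) = (5.2)/(7.1) = 0.7324
P(2)/P(0) = (5.2×3.4)/(7.1×6.5) = 0.3831
P(3)/P(0) = (5.2×3.4×6.7)/(7.1×6.5×4.1) = 0.6260
P(4)/P(0) = (5.2×3.4×6.7×5.5)/(7.1×6.5×4.1×4.8) = 0.7173
P(5)/P(0) = (5.2×3.4×6.7×5.5×2.5)/(7.1×6.5×4.1×4.8×2.2) = 0.8152

Normalization: ∑ P(n) = 1
P(0) × (1.0000 + 0.7324 + 0.3831 + 0.6260 + 0.7173 + 0.8152) = 1
P(0) × 4.2740 = 1
P(0) = 1/4.2740 = 0.2340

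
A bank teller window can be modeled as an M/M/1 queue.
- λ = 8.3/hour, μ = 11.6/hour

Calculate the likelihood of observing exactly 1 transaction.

ρ = λ/μ = 8.3/11.6 = 0.7155
P(n) = (1-ρ)ρⁿ
P(1) = (1-0.7155) × 0.7155^1
P(1) = 0.2845 × 0.7155
P(1) = 0.2036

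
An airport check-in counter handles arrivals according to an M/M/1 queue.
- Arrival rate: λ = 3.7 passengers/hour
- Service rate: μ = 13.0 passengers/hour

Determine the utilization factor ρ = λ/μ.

Server utilization: ρ = λ/μ
ρ = 3.7/13.0 = 0.2846
The server is busy 28.46% of the time.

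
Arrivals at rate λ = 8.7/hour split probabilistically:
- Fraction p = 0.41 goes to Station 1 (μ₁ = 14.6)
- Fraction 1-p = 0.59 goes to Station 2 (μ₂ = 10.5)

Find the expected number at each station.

Effective rates: λ₁ = 8.7×0.41 = 3.567, λ₂ = 8.7×0.59 = 5.133
Station 1: ρ₁ = 3.567/14.6 = 0.2443, L₁ = ρ₁/(1-ρ₁) = 0.2443/(1-0.2443) = 0.3233
Station 2: ρ₂ = 5.133/10.5 = 0.48886, L₂ = ρ₂/(1-ρ₂) = 0.48886/(1-0.48886) = 0.9564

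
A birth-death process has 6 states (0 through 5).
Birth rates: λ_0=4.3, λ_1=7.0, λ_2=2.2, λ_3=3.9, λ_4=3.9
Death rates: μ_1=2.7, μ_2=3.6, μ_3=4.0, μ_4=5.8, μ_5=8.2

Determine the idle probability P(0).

Ratios P(n)/P(0) = (λ₀···λₙ₋₁)/(μ₁···μₙ):
P(1)/P(0) = (4.3)/(2.7) = 1.5926
P(2)/P(0) = (4.3×7.0)/(2.7×3.6) = 3.0967
P(3)/P(0) = (4.3×7.0×2.2)/(2.7×3.6×4.0) = 1.7032
P(4)/P(0) = (4.3×7.0×2.2×3.9)/(2.7×3.6×4.0×5.8) = 1.1452
P(5)/P(0) = (4.3×7.0×2.2×3.9×3.9)/(2.7×3.6×4.0×5.8×8.2) = 0.5447

Normalization: ∑ P(n) = 1
P(0) × (1.0000 + 1.5926 + 3.0967 + 1.7032 + 1.1452 + 0.5447) = 1
P(0) × 9.0824 = 1
P(0) = 1/9.0824 = 0.1101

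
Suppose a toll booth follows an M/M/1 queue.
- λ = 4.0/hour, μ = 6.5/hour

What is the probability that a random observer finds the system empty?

ρ = λ/μ = 4.0/6.5 = 0.6154
P(0) = 1 - ρ = 1 - 0.6154 = 0.3846
The server is idle 38.46% of the time.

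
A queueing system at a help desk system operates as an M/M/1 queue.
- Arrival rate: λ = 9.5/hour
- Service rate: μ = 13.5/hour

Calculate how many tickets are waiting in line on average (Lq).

ρ = λ/μ = 9.5/13.5 = 0.7037
For M/M/1: Lq = λ²/(μ(μ-λ))
Lq = 90.25/(13.5 × 4.00)
Lq = 1.6713 tickets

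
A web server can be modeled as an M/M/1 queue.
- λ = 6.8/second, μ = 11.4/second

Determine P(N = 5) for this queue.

ρ = λ/μ = 6.8/11.4 = 0.5965
P(n) = (1-ρ)ρⁿ
P(5) = (1-0.5965) × 0.5965^5
P(5) = 0.4035 × 0.07552
P(5) = 0.03047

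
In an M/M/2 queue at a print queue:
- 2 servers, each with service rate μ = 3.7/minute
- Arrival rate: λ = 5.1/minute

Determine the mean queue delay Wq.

Traffic intensity: ρ = λ/(cμ) = 5.1/(2×3.7) = 0.6892
Since ρ = 0.6892 < 1, system is stable.
Offered load a = λ/μ = cρ = 5.1/3.7 = 1.3784
P₀ = [ Σₙ₌₀^1 aⁿ/n! + a^2/(2!(1-ρ)) ]⁻¹
Σ = a^0/0! + a^1/1! = 1.0000 + 1.3784 = 2.3784
a^2/(2!(1-ρ)) = 1.8999/(2 × 0.31081) = 3.0564
P₀ = 1/(2.3784 + 3.0564) = 0.1840
Lq = P₀·a^2·ρ / (2!(1-ρ)²) = 0.18400 × 1.8999 × 0.68919 / (2 × 0.096603) = 1.2470
Wq = Lq/λ = 1.2470/5.1 = 0.2445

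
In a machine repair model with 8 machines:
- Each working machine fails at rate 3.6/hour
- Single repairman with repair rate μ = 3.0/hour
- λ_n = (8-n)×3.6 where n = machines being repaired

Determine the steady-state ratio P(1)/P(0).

P(1)/P(0) = ∏_{i=0}^{1-1} λ_i/μ_{i+1}
= (8-0)×3.6/3.0
= 9.6000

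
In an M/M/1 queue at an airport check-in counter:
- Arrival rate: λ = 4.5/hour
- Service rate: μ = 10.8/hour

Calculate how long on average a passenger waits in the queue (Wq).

First, compute utilization: ρ = λ/μ = 4.5/10.8 = 0.4167
For M/M/1: Wq = λ/(μ(μ-λ))
Wq = 4.5/(10.8 × (10.8-4.5))
Wq = 4.5/(10.8 × 6.30)
Wq = 0.06614 hours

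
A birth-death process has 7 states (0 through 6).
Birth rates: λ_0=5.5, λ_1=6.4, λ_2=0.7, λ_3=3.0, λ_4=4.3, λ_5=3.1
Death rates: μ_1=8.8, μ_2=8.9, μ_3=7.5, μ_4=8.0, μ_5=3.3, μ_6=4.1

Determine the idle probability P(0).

Ratios P(n)/P(0) = (λ₀···λₙ₋₁)/(μ₁···μₙ):
P(1)/P(0) = (5.5)/(8.8) = 0.6250
P(2)/P(0) = (5.5×6.4)/(8.8×8.9) = 0.4494
P(3)/P(0) = (5.5×6.4×0.7)/(8.8×8.9×7.5) = 0.04195
P(4)/P(0) = (5.5×6.4×0.7×3.0)/(8.8×8.9×7.5×8.0) = 0.01573
P(5)/P(0) = (5.5×6.4×0.7×3.0×4.3)/(8.8×8.9×7.5×8.0×3.3) = 0.02050
P(6)/P(0) = (5.5×6.4×0.7×3.0×4.3×3.1)/(8.8×8.9×7.5×8.0×3.3×4.1) = 0.01550

Normalization: ∑ P(n) = 1
P(0) × (1.0000 + 0.6250 + 0.4494 + 0.04195 + 0.01573 + 0.02050 + 0.01550) = 1
P(0) × 2.1681 = 1
P(0) = 1/2.1681 = 0.4612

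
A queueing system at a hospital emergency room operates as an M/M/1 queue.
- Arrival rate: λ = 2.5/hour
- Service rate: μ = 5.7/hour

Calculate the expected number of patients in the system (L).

ρ = λ/μ = 2.5/5.7 = 0.4386
For M/M/1: L = λ/(μ-λ)
L = 2.5/(5.7-2.5) = 2.5/3.20
L = 0.7812 patients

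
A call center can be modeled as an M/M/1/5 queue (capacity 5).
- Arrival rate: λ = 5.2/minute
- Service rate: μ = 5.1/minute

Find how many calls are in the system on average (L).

ρ = λ/μ = 5.2/5.1 = 1.0196
P₀ = (1-ρ)/(1-ρ^(K+1)) = (1-1.0196)/(1-1.0196^6) = -0.01960/-0.1235 = 0.1587
P_K = P₀×ρ^K = 0.1587 × 1.0196^5 = 0.1587 × 1.1019 = 0.1749
L = ρ[1 - (K+1)ρ^K + Kρ^(K+1)] / [(1-ρ)(1-ρ^(K+1))]
L = 1.0196 × (1 - 6×1.1019176 + 5×1.1235152) / ((1 - 1.0196) × (1 - 1.1235152)) = 2.5566 calls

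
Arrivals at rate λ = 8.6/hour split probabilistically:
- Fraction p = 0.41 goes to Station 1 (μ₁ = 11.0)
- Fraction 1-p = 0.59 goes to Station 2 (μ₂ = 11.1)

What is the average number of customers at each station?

Effective rates: λ₁ = 8.6×0.41 = 3.526, λ₂ = 8.6×0.59 = 5.074
Station 1: ρ₁ = 3.526/11.0 = 0.32055, L₁ = ρ₁/(1-ρ₁) = 0.32055/(1-0.32055) = 0.4718
Station 2: ρ₂ = 5.074/11.1 = 0.4571, L₂ = ρ₂/(1-ρ₂) = 0.4571/(1-0.4571) = 0.8420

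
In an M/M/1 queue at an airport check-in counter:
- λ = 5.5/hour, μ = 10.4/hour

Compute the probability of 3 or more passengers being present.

ρ = λ/μ = 5.5/10.4 = 0.5288
P(N ≥ n) = ρⁿ
P(N ≥ 3) = 0.5288^3
P(N ≥ 3) = 0.1479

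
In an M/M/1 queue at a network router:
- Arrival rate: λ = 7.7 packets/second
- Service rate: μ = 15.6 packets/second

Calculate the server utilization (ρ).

Server utilization: ρ = λ/μ
ρ = 7.7/15.6 = 0.4936
The server is busy 49.36% of the time.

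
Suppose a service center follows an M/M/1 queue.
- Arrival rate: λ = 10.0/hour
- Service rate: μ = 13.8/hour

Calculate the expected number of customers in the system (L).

ρ = λ/μ = 10.0/13.8 = 0.7246
For M/M/1: L = λ/(μ-λ)
L = 10.0/(13.8-10.0) = 10.0/3.80
L = 2.6316 customers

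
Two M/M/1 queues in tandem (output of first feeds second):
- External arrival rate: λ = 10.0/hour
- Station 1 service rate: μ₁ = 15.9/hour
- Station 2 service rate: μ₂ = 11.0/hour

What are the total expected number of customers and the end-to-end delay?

By Jackson's theorem, each station behaves as independent M/M/1.
Station 1: ρ₁ = 10.0/15.9 = 0.6289, L₁ = ρ₁/(1-ρ₁) = λ/(μ₁-λ) = 10.0/5.90 = 1.6949
Station 2: ρ₂ = 10.0/11.0 = 0.9091, L₂ = ρ₂/(1-ρ₂) = λ/(μ₂-λ) = 10.0/1.00 = 10.0000
Total: L = L₁ + L₂ = 1.6949 + 10.0000 = 11.6949
W = L/λ = 11.6949/10.0 = 1.1695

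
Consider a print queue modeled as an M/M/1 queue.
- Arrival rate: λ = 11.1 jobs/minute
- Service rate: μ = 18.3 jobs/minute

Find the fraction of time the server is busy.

Server utilization: ρ = λ/μ
ρ = 11.1/18.3 = 0.6066
The server is busy 60.66% of the time.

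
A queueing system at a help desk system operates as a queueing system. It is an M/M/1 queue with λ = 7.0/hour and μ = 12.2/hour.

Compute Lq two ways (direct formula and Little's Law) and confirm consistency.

Method 1 (direct): Lq = λ²/(μ(μ-λ)) = 49.00/(12.2 × 5.20) = 0.7724

Method 2 (Little's Law):
W = 1/(μ-λ) = 1/5.20 = 0.19231
Wq = W - 1/μ = 0.19231 - 0.081967 = 0.11034
Lq = λWq = 7.0 × 0.11034 = 0.7724 ✔ (matches Method 1)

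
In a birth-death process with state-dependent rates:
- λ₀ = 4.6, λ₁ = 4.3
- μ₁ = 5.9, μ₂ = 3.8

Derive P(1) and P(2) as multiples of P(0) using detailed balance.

Balance equations:
State 0: λ₀P₀ = μ₁P₁ → P₁ = (λ₀/μ₁)P₀ = (4.6/5.9)P₀ = 0.7797P₀
State 1: P₂ = (λ₀λ₁)/(μ₁μ₂)P₀ = (4.6×4.3)/(5.9×3.8)P₀ = 0.8822P₀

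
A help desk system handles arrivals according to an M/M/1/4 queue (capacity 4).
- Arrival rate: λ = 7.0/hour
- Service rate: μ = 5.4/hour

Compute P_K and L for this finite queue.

ρ = λ/μ = 7.0/5.4 = 1.2963
P₀ = (1-ρ)/(1-ρ^(K+1)) = (1-1.2963)/(1-1.2963^5) = -0.2963/-2.6604 = 0.1114
P_K = P₀×ρ^K = 0.11137 × 1.2963^4 = 0.11137 × 2.8237 = 0.3145
Blocking probability P_4 = 0.3145 (31.45%)
L = ρ[1 - (K+1)ρ^K + Kρ^(K+1)] / [(1-ρ)(1-ρ^(K+1))]
L = 1.2963 × (1 - 5×2.82372 + 4×3.66039) / ((1 - 1.2963) × (1 - 3.66039)) = 2.5045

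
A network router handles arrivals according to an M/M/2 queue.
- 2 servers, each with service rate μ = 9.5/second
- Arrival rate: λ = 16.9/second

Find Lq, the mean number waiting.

Traffic intensity: ρ = λ/(cμ) = 16.9/(2×9.5) = 0.8895
Since ρ = 0.8895 < 1, system is stable.
Offered load a = λ/μ = cρ = 16.9/9.5 = 1.7789
P₀ = [ Σₙ₌₀^1 aⁿ/n! + a^2/(2!(1-ρ)) ]⁻¹
Σ = a^0/0! + a^1/1! = 1.0000 + 1.7789 = 2.7789
a^2/(2!(1-ρ)) = 3.16465/(2 × 0.110526) = 14.3163
P₀ = 1/(2.7789 + 14.3163) = 0.05850
Lq = P₀·a^2·ρ / (2!(1-ρ)²) = 0.0584958 × 3.16465 × 0.889474 / (2 × 0.0122161) = 6.7394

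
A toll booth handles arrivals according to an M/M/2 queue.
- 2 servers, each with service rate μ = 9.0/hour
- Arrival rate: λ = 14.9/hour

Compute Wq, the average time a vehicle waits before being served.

Traffic intensity: ρ = λ/(cμ) = 14.9/(2×9.0) = 0.8278
Since ρ = 0.8278 < 1, system is stable.
Offered load a = λ/μ = cρ = 14.9/9.0 = 1.6556
P₀ = [ Σₙ₌₀^1 aⁿ/n! + a^2/(2!(1-ρ)) ]⁻¹
Σ = a^0/0! + a^1/1! = 1.0000 + 1.6556 = 2.6556
a^2/(2!(1-ρ)) = 2.74086/(2 × 0.172222) = 7.9573
P₀ = 1/(2.6556 + 7.9573) = 0.09422
Lq = P₀·a^2·ρ / (2!(1-ρ)²) = 0.09422 × 2.7409 × 0.8278 / (2 × 0.02966) = 3.6038
Wq = Lq/λ = 3.6038/14.9 = 0.2419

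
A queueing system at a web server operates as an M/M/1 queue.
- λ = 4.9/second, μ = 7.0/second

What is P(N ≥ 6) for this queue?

ρ = λ/μ = 4.9/7.0 = 0.7000
P(N ≥ n) = ρⁿ
P(N ≥ 6) = 0.7000^6
P(N ≥ 6) = 0.1176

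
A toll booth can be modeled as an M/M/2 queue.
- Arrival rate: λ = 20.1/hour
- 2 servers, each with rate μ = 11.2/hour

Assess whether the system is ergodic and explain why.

Stability requires ρ = λ/(cμ) < 1
ρ = 20.1/(2 × 11.2) = 20.1/22.40 = 0.8973
Since 0.8973 < 1, the system is STABLE.
The servers are busy 89.73% of the time.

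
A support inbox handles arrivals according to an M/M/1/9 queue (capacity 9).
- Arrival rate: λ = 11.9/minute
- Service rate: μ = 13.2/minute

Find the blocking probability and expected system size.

ρ = λ/μ = 11.9/13.2 = 0.901515
P₀ = (1-ρ)/(1-ρ^(K+1)) = (1-0.901515)/(1-0.901515^10) = 0.09849/0.6454 = 0.1526
P_K = P₀×ρ^K = 0.1526 × 0.901515^9 = 0.1526 × 0.3933 = 0.06002
Blocking probability P_9 = 0.06002 (6.00%)
L = ρ[1 - (K+1)ρ^K + Kρ^(K+1)] / [(1-ρ)(1-ρ^(K+1))]
L = 0.901515 × (1 - 10×0.393330 + 9×0.354593) / ((1 - 0.901515) × (1 - 0.354593)) = 3.6597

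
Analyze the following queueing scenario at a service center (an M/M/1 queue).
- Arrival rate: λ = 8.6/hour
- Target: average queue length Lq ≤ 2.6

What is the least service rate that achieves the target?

For M/M/1: Lq = λ²/(μ(μ-λ))
Need Lq ≤ 2.6, i.e. μ(μ-λ) ≥ λ²/2.6
μ² - 8.6μ - 73.96/2.6 ≥ 0  →  μ² - 8.6μ - 28.44615 ≥ 0
Quadratic formula (positive root): μ = [λ + √(λ² + 4×28.44615)]/2
Discriminant: 73.96 + 4×28.44615 = 187.7446, √187.7446 = 13.7020
μ ≥ (8.6 + 13.7020)/2 = 11.1510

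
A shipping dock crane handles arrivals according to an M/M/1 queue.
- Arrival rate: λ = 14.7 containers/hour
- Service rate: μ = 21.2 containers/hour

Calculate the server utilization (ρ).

Server utilization: ρ = λ/μ
ρ = 14.7/21.2 = 0.6934
The server is busy 69.34% of the time.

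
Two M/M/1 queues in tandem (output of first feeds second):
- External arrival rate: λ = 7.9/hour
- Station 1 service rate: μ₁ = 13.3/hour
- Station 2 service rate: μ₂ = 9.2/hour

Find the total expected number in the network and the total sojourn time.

By Jackson's theorem, each station behaves as independent M/M/1.
Station 1: ρ₁ = 7.9/13.3 = 0.5940, L₁ = ρ₁/(1-ρ₁) = λ/(μ₁-λ) = 7.9/5.40 = 1.4630
Station 2: ρ₂ = 7.9/9.2 = 0.8587, L₂ = ρ₂/(1-ρ₂) = λ/(μ₂-λ) = 7.9/1.30 = 6.0769
Total: L = L₁ + L₂ = 1.4630 + 6.0769 = 7.5399
W = L/λ = 7.5399/7.9 = 0.9544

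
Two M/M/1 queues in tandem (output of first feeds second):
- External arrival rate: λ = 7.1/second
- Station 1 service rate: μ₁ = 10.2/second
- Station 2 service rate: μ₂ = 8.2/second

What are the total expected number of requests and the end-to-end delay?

By Jackson's theorem, each station behaves as independent M/M/1.
Station 1: ρ₁ = 7.1/10.2 = 0.6961, L₁ = ρ₁/(1-ρ₁) = λ/(μ₁-λ) = 7.1/3.10 = 2.29032
Station 2: ρ₂ = 7.1/8.2 = 0.8659, L₂ = ρ₂/(1-ρ₂) = λ/(μ₂-λ) = 7.1/1.10 = 6.45455
Total: L = L₁ + L₂ = 2.29032 + 6.45455 = 8.7449
W = L/λ = 8.7449/7.1 = 1.2317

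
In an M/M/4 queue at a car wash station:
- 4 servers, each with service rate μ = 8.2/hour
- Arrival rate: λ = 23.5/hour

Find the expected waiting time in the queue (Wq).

Traffic intensity: ρ = λ/(cμ) = 23.5/(4×8.2) = 0.7165
Since ρ = 0.7165 < 1, system is stable.
Offered load a = λ/μ = cρ = 23.5/8.2 = 2.8659
P₀ = [ Σₙ₌₀^3 aⁿ/n! + a^4/(4!(1-ρ)) ]⁻¹
Σ = a^0/0! + a^1/1! + a^2/2! + a^3/3! = 1.00000 + 2.86585 + 4.10656 + 3.92293 = 11.8953
a^4/(4!(1-ρ)) = 67.4553/(24 × 0.283537) = 9.9128
P₀ = 1/(11.8953 + 9.9128) = 0.04585
Lq = P₀·a^4·ρ / (4!(1-ρ)²) = 0.04585 × 67.4553 × 0.7165 / (24 × 0.08039) = 1.1486
Wq = Lq/λ = 1.1486/23.5 = 0.04888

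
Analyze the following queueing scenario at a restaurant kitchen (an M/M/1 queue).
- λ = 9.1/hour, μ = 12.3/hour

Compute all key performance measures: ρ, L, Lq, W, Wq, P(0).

Step 1: ρ = λ/μ = 9.1/12.3 = 0.7398
Step 2: L = λ/(μ-λ) = 9.1/3.20 = 2.8437
Step 3: Lq = λ²/(μ(μ-λ)) = 82.81/(12.3×3.20) = 2.1039
Step 4: W = 1/(μ-λ) = 1/3.20 = 0.3125
Step 5: Wq = λ/(μ(μ-λ)) = 9.1/(12.3×3.20) = 0.2312
Step 6: P(0) = 1-ρ = 0.2602
Verify: L = λW = 9.1×0.3125 = 2.8437 ✔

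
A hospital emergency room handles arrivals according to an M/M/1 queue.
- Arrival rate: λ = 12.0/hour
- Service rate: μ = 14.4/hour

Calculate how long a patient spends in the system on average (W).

First, compute utilization: ρ = λ/μ = 12.0/14.4 = 0.8333
For M/M/1: W = 1/(μ-λ)
W = 1/(14.4-12.0) = 1/2.40
W = 0.4167 hours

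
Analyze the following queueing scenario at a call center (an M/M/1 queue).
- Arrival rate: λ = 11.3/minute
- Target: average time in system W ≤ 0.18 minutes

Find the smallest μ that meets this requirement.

For M/M/1: W = 1/(μ-λ)
Need W ≤ 0.18, so 1/(μ-λ) ≤ 0.18
μ - λ ≥ 1/0.18 = 5.5556
μ ≥ 11.3 + 5.5556 = 16.8556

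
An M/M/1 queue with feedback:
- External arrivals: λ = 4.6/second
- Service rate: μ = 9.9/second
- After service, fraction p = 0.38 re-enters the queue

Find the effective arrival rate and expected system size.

Effective arrival rate: λ_eff = λ/(1-p) = 4.6/(1-0.38) = 4.6/0.62 = 7.4194
ρ = λ_eff/μ = 7.4194/9.9 = 0.74943
L = ρ/(1-ρ) = 0.74943/(1-0.74943) = 2.9909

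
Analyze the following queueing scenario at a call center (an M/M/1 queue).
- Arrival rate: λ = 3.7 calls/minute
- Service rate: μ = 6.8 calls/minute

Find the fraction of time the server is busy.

Server utilization: ρ = λ/μ
ρ = 3.7/6.8 = 0.5441
The server is busy 54.41% of the time.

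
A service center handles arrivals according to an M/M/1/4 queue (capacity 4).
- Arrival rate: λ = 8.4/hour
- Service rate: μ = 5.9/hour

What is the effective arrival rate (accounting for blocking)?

ρ = λ/μ = 8.4/5.9 = 1.42373
P₀ = (1-ρ)/(1-ρ^(K+1)) = (1-1.42373)/(1-1.42373^5) = -0.42373/-4.8498 = 0.08737
P_K = P₀×ρ^K = 0.08737 × 1.42373^4 = 0.08737 × 4.1088 = 0.3590
λ_eff = λ(1-P_K) = 8.4 × (1 - 0.35899) = 8.4 × 0.64101 = 5.3845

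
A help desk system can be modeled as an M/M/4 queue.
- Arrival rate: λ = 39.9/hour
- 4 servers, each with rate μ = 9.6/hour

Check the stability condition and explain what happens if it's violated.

Stability requires ρ = λ/(cμ) < 1
ρ = 39.9/(4 × 9.6) = 39.9/38.40 = 1.0391
Since 1.0391 ≥ 1, the system is UNSTABLE.
Need c > λ/μ = 39.9/9.6 = 4.16.
Minimum servers needed: c = 5.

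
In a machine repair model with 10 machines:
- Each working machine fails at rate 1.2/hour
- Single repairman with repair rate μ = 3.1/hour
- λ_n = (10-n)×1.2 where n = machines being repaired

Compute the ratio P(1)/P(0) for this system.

P(1)/P(0) = ∏_{i=0}^{1-1} λ_i/μ_{i+1}
= (10-0)×1.2/3.1
= 3.8710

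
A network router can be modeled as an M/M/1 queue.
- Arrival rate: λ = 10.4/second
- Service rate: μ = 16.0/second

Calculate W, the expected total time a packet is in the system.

First, compute utilization: ρ = λ/μ = 10.4/16.0 = 0.6500
For M/M/1: W = 1/(μ-λ)
W = 1/(16.0-10.4) = 1/5.60
W = 0.1786 seconds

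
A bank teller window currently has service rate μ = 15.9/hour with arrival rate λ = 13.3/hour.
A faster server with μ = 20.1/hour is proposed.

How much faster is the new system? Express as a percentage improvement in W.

System 1: ρ₁ = 13.3/15.9 = 0.8365, W₁ = 1/(15.9-13.3) = 0.38462
System 2: ρ₂ = 13.3/20.1 = 0.6617, W₂ = 1/(20.1-13.3) = 0.14706
Improvement: (W₁-W₂)/W₁ = (0.38462-0.14706)/0.38462 = 61.76%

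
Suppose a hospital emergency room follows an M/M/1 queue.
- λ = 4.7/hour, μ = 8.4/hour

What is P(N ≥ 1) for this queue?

ρ = λ/μ = 4.7/8.4 = 0.5595
P(N ≥ n) = ρⁿ
P(N ≥ 1) = 0.5595^1
P(N ≥ 1) = 0.5595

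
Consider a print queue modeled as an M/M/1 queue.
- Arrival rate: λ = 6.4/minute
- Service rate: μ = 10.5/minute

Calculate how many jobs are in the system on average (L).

ρ = λ/μ = 6.4/10.5 = 0.6095
For M/M/1: L = λ/(μ-λ)
L = 6.4/(10.5-6.4) = 6.4/4.10
L = 1.5610 jobs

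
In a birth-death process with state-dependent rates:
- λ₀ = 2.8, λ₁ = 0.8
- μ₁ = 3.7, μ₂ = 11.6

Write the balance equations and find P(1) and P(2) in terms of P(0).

Balance equations:
State 0: λ₀P₀ = μ₁P₁ → P₁ = (λ₀/μ₁)P₀ = (2.8/3.7)P₀ = 0.7568P₀
State 1: P₂ = (λ₀λ₁)/(μ₁μ₂)P₀ = (2.8×0.8)/(3.7×11.6)P₀ = 0.05219P₀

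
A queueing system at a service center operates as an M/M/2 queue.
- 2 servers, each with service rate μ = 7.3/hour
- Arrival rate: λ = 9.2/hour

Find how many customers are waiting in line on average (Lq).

Traffic intensity: ρ = λ/(cμ) = 9.2/(2×7.3) = 0.6301
Since ρ = 0.6301 < 1, system is stable.
Offered load a = λ/μ = cρ = 9.2/7.3 = 1.2603
P₀ = [ Σₙ₌₀^1 aⁿ/n! + a^2/(2!(1-ρ)) ]⁻¹
Σ = a^0/0! + a^1/1! = 1.0000 + 1.2603 = 2.2603
a^2/(2!(1-ρ)) = 1.58829/(2 × 0.369863) = 2.1471
P₀ = 1/(2.2603 + 2.1471) = 0.2269
Lq = P₀·a^2·ρ / (2!(1-ρ)²) = 0.2269 × 1.5883 × 0.6301 / (2 × 0.1368) = 0.8300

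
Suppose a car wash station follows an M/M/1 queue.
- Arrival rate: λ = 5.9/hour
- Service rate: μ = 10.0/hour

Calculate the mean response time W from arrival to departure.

First, compute utilization: ρ = λ/μ = 5.9/10.0 = 0.5900
For M/M/1: W = 1/(μ-λ)
W = 1/(10.0-5.9) = 1/4.10
W = 0.2439 hours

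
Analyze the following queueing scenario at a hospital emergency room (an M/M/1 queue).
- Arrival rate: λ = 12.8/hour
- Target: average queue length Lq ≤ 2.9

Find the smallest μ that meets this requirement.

For M/M/1: Lq = λ²/(μ(μ-λ))
Need Lq ≤ 2.9, i.e. μ(μ-λ) ≥ λ²/2.9
μ² - 12.8μ - 163.84/2.9 ≥ 0  →  μ² - 12.8μ - 56.49655 ≥ 0
Quadratic formula (positive root): μ = [λ + √(λ² + 4×56.49655)]/2
Discriminant: 163.84 + 4×56.49655 = 389.8262, √389.8262 = 19.7440
μ ≥ (12.8 + 19.7440)/2 = 16.2720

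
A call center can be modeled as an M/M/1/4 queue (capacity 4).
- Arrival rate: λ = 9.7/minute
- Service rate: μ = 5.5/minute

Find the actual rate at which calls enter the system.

ρ = λ/μ = 9.7/5.5 = 1.76364
P₀ = (1-ρ)/(1-ρ^(K+1)) = (1-1.76364)/(1-1.76364^5) = -0.7636/-16.0628 = 0.04754
P_K = P₀×ρ^K = 0.04754 × 1.76364^4 = 0.04754 × 9.6748 = 0.4599
λ_eff = λ(1-P_K) = 9.7 × (1 - 0.45995) = 9.7 × 0.54005 = 5.2385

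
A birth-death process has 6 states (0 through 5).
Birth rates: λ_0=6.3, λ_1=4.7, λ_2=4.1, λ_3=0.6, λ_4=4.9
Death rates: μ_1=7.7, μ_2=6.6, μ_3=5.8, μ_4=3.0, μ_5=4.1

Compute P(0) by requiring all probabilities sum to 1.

Ratios P(n)/P(0) = (λ₀···λₙ₋₁)/(μ₁···μₙ):
P(1)/P(0) = (6.3)/(7.7) = 0.8182
P(2)/P(0) = (6.3×4.7)/(7.7×6.6) = 0.5826
P(3)/P(0) = (6.3×4.7×4.1)/(7.7×6.6×5.8) = 0.4119
P(4)/P(0) = (6.3×4.7×4.1×0.6)/(7.7×6.6×5.8×3.0) = 0.08237
P(5)/P(0) = (6.3×4.7×4.1×0.6×4.9)/(7.7×6.6×5.8×3.0×4.1) = 0.09845

Normalization: ∑ P(n) = 1
P(0) × (1.0000 + 0.8182 + 0.5826 + 0.4119 + 0.08237 + 0.09845) = 1
P(0) × 2.9935 = 1
P(0) = 1/2.9935 = 0.3341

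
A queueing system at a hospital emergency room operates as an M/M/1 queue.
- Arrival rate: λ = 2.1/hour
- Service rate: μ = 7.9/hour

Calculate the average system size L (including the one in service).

ρ = λ/μ = 2.1/7.9 = 0.2658
For M/M/1: L = λ/(μ-λ)
L = 2.1/(7.9-2.1) = 2.1/5.80
L = 0.3621 patients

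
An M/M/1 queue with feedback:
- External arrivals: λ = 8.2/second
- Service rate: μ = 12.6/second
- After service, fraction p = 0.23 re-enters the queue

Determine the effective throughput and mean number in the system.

Effective arrival rate: λ_eff = λ/(1-p) = 8.2/(1-0.23) = 8.2/0.77 = 10.64935
ρ = λ_eff/μ = 10.64935/12.6 = 0.845187
L = ρ/(1-ρ) = 0.845187/(1-0.845187) = 5.4594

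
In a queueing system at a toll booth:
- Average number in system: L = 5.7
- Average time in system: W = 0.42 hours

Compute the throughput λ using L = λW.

Little's Law: L = λW, so λ = L/W
λ = 5.7/0.42 = 13.5714 vehicles/hour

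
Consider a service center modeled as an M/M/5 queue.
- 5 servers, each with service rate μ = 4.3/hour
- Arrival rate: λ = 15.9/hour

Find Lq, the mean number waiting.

Traffic intensity: ρ = λ/(cμ) = 15.9/(5×4.3) = 0.7395
Since ρ = 0.7395 < 1, system is stable.
Offered load a = λ/μ = cρ = 15.9/4.3 = 3.6977
P₀ = [ Σₙ₌₀^4 aⁿ/n! + a^5/(5!(1-ρ)) ]⁻¹
Σ = a^0/0! + a^1/1! + a^2/2! + a^3/3! + a^4/4! = 1.00000 + 3.69767 + 6.83640 + 8.42626 + 7.78939 = 27.7497
a^5/(5!(1-ρ)) = 691.2631/(120 × 0.260465) = 22.1163
P₀ = 1/(27.7497 + 22.1163) = 0.02005
Lq = P₀·a^5·ρ / (5!(1-ρ)²) = 0.020054 × 691.2631 × 0.73953 / (120 × 0.067842) = 1.2593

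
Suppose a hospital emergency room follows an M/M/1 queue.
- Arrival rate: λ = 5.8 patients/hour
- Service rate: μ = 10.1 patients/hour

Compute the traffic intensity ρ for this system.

Server utilization: ρ = λ/μ
ρ = 5.8/10.1 = 0.5743
The server is busy 57.43% of the time.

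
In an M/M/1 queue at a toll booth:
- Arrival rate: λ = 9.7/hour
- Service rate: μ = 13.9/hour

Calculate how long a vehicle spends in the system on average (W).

First, compute utilization: ρ = λ/μ = 9.7/13.9 = 0.6978
For M/M/1: W = 1/(μ-λ)
W = 1/(13.9-9.7) = 1/4.20
W = 0.2381 hours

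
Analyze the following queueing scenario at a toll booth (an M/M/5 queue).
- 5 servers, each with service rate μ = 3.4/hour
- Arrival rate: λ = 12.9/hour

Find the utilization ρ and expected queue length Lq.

Traffic intensity: ρ = λ/(cμ) = 12.9/(5×3.4) = 0.7588
Since ρ = 0.7588 < 1, system is stable.
Offered load a = λ/μ = cρ = 12.9/3.4 = 3.7941
P₀ = [ Σₙ₌₀^4 aⁿ/n! + a^5/(5!(1-ρ)) ]⁻¹
Σ = a^0/0! + a^1/1! + a^2/2! + a^3/3! + a^4/4! = 1.0000 + 3.7941 + 7.1977 + 9.1029 + 8.6344 = 29.7291
a^5/(5!(1-ρ)) = 786.2379/(120 × 0.241176) = 27.1668
P₀ = 1/(29.7291 + 27.1668) = 0.01758
Lq = P₀·a^5·ρ / (5!(1-ρ)²) = 0.017576 × 786.2379 × 0.75882 / (120 × 0.058166) = 1.5023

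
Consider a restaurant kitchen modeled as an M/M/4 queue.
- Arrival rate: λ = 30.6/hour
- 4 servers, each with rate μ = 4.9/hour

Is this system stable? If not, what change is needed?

Stability requires ρ = λ/(cμ) < 1
ρ = 30.6/(4 × 4.9) = 30.6/19.60 = 1.5612
Since 1.5612 ≥ 1, the system is UNSTABLE.
Need c > λ/μ = 30.6/4.9 = 6.24.
Minimum servers needed: c = 7.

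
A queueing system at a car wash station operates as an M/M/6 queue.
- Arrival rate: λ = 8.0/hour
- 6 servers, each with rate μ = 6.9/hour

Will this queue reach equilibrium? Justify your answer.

Stability requires ρ = λ/(cμ) < 1
ρ = 8.0/(6 × 6.9) = 8.0/41.40 = 0.1932
Since 0.1932 < 1, the system is STABLE.
The servers are busy 19.32% of the time.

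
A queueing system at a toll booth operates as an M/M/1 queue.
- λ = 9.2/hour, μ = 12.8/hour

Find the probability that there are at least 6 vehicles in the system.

ρ = λ/μ = 9.2/12.8 = 0.71875
P(N ≥ n) = ρⁿ
P(N ≥ 6) = 0.71875^6
P(N ≥ 6) = 0.1379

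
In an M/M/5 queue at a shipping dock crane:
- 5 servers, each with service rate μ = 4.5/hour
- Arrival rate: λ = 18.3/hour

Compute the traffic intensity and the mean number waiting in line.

Traffic intensity: ρ = λ/(cμ) = 18.3/(5×4.5) = 0.8133
Since ρ = 0.8133 < 1, system is stable.
Offered load a = λ/μ = cρ = 18.3/4.5 = 4.0667
P₀ = [ Σₙ₌₀^4 aⁿ/n! + a^5/(5!(1-ρ)) ]⁻¹
Σ = a^0/0! + a^1/1! + a^2/2! + a^3/3! + a^4/4! = 1.000000 + 4.066667 + 8.268889 + 11.20894 + 11.39575 = 35.9402
a^5/(5!(1-ρ)) = 1112.2256/(120 × 0.1866667) = 49.6529
P₀ = 1/(35.9402 + 49.6529) = 0.01168
Lq = P₀·a^5·ρ / (5!(1-ρ)²) = 0.011683 × 1112.2256 × 0.81333 / (120 × 0.034844) = 2.5276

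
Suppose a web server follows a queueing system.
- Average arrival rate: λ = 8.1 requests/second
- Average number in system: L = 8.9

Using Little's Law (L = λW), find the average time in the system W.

Little's Law: L = λW, so W = L/λ
W = 8.9/8.1 = 1.0988 seconds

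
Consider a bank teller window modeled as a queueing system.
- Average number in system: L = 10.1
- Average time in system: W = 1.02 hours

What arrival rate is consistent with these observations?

Little's Law: L = λW, so λ = L/W
λ = 10.1/1.02 = 9.9020 transactions/hour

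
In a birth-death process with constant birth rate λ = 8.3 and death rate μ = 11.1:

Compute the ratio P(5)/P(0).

For constant rates: P(n)/P(0) = (λ/μ)^n
P(5)/P(0) = (8.3/11.1)^5 = 0.74775^5 = 0.2338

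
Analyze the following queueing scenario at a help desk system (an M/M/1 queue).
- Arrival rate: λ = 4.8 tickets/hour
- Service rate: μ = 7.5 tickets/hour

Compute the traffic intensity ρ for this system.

Server utilization: ρ = λ/μ
ρ = 4.8/7.5 = 0.6400
The server is busy 64.00% of the time.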